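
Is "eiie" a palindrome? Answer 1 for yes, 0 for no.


Input: eiie
Reversed: eiie
  Compare pos 0 ('e') with pos 3 ('e'): match
  Compare pos 1 ('i') with pos 2 ('i'): match
Result: palindrome

1


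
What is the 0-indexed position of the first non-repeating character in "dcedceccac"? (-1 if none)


Input: dcedceccac
Character frequencies:
  'a': 1
  'c': 5
  'd': 2
  'e': 2
Scanning left to right for freq == 1:
  Position 0 ('d'): freq=2, skip
  Position 1 ('c'): freq=5, skip
  Position 2 ('e'): freq=2, skip
  Position 3 ('d'): freq=2, skip
  Position 4 ('c'): freq=5, skip
  Position 5 ('e'): freq=2, skip
  Position 6 ('c'): freq=5, skip
  Position 7 ('c'): freq=5, skip
  Position 8 ('a'): unique! => answer = 8

8


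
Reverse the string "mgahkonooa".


Input: mgahkonooa
Reading characters right to left:
  Position 9: 'a'
  Position 8: 'o'
  Position 7: 'o'
  Position 6: 'n'
  Position 5: 'o'
  Position 4: 'k'
  Position 3: 'h'
  Position 2: 'a'
  Position 1: 'g'
  Position 0: 'm'
Reversed: aoonokhagm

aoonokhagm


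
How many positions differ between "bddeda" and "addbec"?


Comparing "bddeda" and "addbec" position by position:
  Position 0: 'b' vs 'a' => DIFFER
  Position 1: 'd' vs 'd' => same
  Position 2: 'd' vs 'd' => same
  Position 3: 'e' vs 'b' => DIFFER
  Position 4: 'd' vs 'e' => DIFFER
  Position 5: 'a' vs 'c' => DIFFER
Positions that differ: 4

4


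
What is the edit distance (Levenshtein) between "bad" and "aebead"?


Computing edit distance: "bad" -> "aebead"
DP table:
           a    e    b    e    a    d
      0    1    2    3    4    5    6
  b   1    1    2    2    3    4    5
  a   2    1    2    3    3    3    4
  d   3    2    2    3    4    4    3
Edit distance = dp[3][6] = 3

3


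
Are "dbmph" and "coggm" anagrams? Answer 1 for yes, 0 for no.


Strings: "dbmph", "coggm"
Sorted first:  bdhmp
Sorted second: cggmo
Differ at position 0: 'b' vs 'c' => not anagrams

0


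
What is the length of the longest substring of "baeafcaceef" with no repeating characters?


Input: "baeafcaceef"
Sliding window (track last position of each char):
  Position 0 ('b'): window [0,0] length 1 -- new best
  Position 1 ('a'): window [0,1] length 2 -- new best
  Position 2 ('e'): window [0,2] length 3 -- new best
  Position 3 ('a'): repeat (last at 1), move window start to 2
  Position 3 ('a'): window [2,3] length 2
  Position 4 ('f'): window [2,4] length 3
  Position 5 ('c'): window [2,5] length 4 -- new best
  Position 6 ('a'): repeat (last at 3), move window start to 4
  Position 6 ('a'): window [4,6] length 3
  Position 7 ('c'): repeat (last at 5), move window start to 6
  Position 7 ('c'): window [6,7] length 2
  Position 8 ('e'): window [6,8] length 3
  Position 9 ('e'): repeat (last at 8), move window start to 9
  Position 9 ('e'): window [9,9] length 1
  Position 10 ('f'): window [9,10] length 2
Longest substring with no repeats: "eafc" with length 4

4


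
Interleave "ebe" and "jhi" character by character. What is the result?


Interleaving "ebe" and "jhi":
  Position 0: 'e' from first, 'j' from second => "ej"
  Position 1: 'b' from first, 'h' from second => "bh"
  Position 2: 'e' from first, 'i' from second => "ei"
Result: ejbhei

ejbhei


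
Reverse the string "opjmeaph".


Input: opjmeaph
Reading characters right to left:
  Position 7: 'h'
  Position 6: 'p'
  Position 5: 'a'
  Position 4: 'e'
  Position 3: 'm'
  Position 2: 'j'
  Position 1: 'p'
  Position 0: 'o'
Reversed: hpaemjpo

hpaemjpo


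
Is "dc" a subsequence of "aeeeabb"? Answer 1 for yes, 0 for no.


Check if "dc" is a subsequence of "aeeeabb"
Greedy scan:
  Position 0 ('a'): no match needed
  Position 1 ('e'): no match needed
  Position 2 ('e'): no match needed
  Position 3 ('e'): no match needed
  Position 4 ('a'): no match needed
  Position 5 ('b'): no match needed
  Position 6 ('b'): no match needed
Only matched 0/2 characters => not a subsequence

0


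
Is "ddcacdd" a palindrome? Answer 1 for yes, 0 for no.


Input: ddcacdd
Reversed: ddcacdd
  Compare pos 0 ('d') with pos 6 ('d'): match
  Compare pos 1 ('d') with pos 5 ('d'): match
  Compare pos 2 ('c') with pos 4 ('c'): match
Result: palindrome

1


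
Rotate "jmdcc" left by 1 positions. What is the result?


Input: "jmdcc", rotate left by 1
First 1 characters: "j"
Remaining characters: "mdcc"
Concatenate remaining + first: "mdcc" + "j" = "mdccj"

mdccj


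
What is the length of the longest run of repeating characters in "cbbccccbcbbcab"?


Input: "cbbccccbcbbcab"
Scanning for longest run:
  Position 1 ('b'): new char, reset run to 1
  Position 2 ('b'): continues run of 'b', length=2
  Position 3 ('c'): new char, reset run to 1
  Position 4 ('c'): continues run of 'c', length=2
  Position 5 ('c'): continues run of 'c', length=3
  Position 6 ('c'): continues run of 'c', length=4
  Position 7 ('b'): new char, reset run to 1
  Position 8 ('c'): new char, reset run to 1
  Position 9 ('b'): new char, reset run to 1
  Position 10 ('b'): continues run of 'b', length=2
  Position 11 ('c'): new char, reset run to 1
  Position 12 ('a'): new char, reset run to 1
  Position 13 ('b'): new char, reset run to 1
Longest run: 'c' with length 4

4


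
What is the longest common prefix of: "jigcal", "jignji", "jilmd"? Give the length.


Words: jigcal, jignji, jilmd
  Position 0: all 'j' => match
  Position 1: all 'i' => match
  Position 2: ('g', 'g', 'l') => mismatch, stop
LCP = "ji" (length 2)

2


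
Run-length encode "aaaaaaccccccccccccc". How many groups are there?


Input: aaaaaaccccccccccccc
Scanning for consecutive runs:
  Group 1: 'a' x 6 (positions 0-5)
  Group 2: 'c' x 13 (positions 6-18)
Total groups: 2

2


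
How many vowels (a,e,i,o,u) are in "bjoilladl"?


Input: bjoilladl
Checking each character:
  'b' at position 0: consonant
  'j' at position 1: consonant
  'o' at position 2: vowel (running total: 1)
  'i' at position 3: vowel (running total: 2)
  'l' at position 4: consonant
  'l' at position 5: consonant
  'a' at position 6: vowel (running total: 3)
  'd' at position 7: consonant
  'l' at position 8: consonant
Total vowels: 3

3


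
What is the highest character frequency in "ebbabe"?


Input: ebbabe
Character counts:
  'a': 1
  'b': 3
  'e': 2
Maximum frequency: 3

3


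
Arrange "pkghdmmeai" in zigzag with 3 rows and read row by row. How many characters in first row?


Zigzag "pkghdmmeai" into 3 rows:
Placing characters:
  'p' => row 0
  'k' => row 1
  'g' => row 2
  'h' => row 1
  'd' => row 0
  'm' => row 1
  'm' => row 2
  'e' => row 1
  'a' => row 0
  'i' => row 1
Rows:
  Row 0: "pda"
  Row 1: "khmei"
  Row 2: "gm"
First row length: 3

3


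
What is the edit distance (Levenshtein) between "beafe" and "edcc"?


Computing edit distance: "beafe" -> "edcc"
DP table:
           e    d    c    c
      0    1    2    3    4
  b   1    1    2    3    4
  e   2    1    2    3    4
  a   3    2    2    3    4
  f   4    3    3    3    4
  e   5    4    4    4    4
Edit distance = dp[5][4] = 4

4


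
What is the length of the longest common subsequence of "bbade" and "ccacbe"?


LCS of "bbade" and "ccacbe"
DP table:
           c    c    a    c    b    e
      0    0    0    0    0    0    0
  b   0    0    0    0    0    1    1
  b   0    0    0    0    0    1    1
  a   0    0    0    1    1    1    1
  d   0    0    0    1    1    1    1
  e   0    0    0    1    1    1    2
LCS length = dp[5][6] = 2

2


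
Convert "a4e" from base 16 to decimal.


Input: "a4e" in base 16
Positional expansion:
  Digit 'a' (value 10) x 16^2 = 2560
  Digit '4' (value 4) x 16^1 = 64
  Digit 'e' (value 14) x 16^0 = 14
Sum = 2638

2638


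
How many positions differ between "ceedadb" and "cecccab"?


Comparing "ceedadb" and "cecccab" position by position:
  Position 0: 'c' vs 'c' => same
  Position 1: 'e' vs 'e' => same
  Position 2: 'e' vs 'c' => DIFFER
  Position 3: 'd' vs 'c' => DIFFER
  Position 4: 'a' vs 'c' => DIFFER
  Position 5: 'd' vs 'a' => DIFFER
  Position 6: 'b' vs 'b' => same
Positions that differ: 4

4


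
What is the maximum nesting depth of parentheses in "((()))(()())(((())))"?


Input: "((()))(()())(((())))"
Tracking depth:
  Position 0 '(': depth becomes 1
  Position 1 '(': depth becomes 2
  Position 2 '(': depth becomes 3
  Position 3 ')': depth becomes 2
  Position 4 ')': depth becomes 1
  Position 5 ')': depth becomes 0
  Position 6 '(': depth becomes 1
  Position 7 '(': depth becomes 2
  Position 8 ')': depth becomes 1
  Position 9 '(': depth becomes 2
  Position 10 ')': depth becomes 1
  Position 11 ')': depth becomes 0
  Position 12 '(': depth becomes 1
  Position 13 '(': depth becomes 2
  Position 14 '(': depth becomes 3
  Position 15 '(': depth becomes 4
  Position 16 ')': depth becomes 3
  Position 17 ')': depth becomes 2
  Position 18 ')': depth becomes 1
  Position 19 ')': depth becomes 0
Maximum depth reached: 4

4


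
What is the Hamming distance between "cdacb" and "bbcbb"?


Comparing "cdacb" and "bbcbb" position by position:
  Position 0: 'c' vs 'b' => differ
  Position 1: 'd' vs 'b' => differ
  Position 2: 'a' vs 'c' => differ
  Position 3: 'c' vs 'b' => differ
  Position 4: 'b' vs 'b' => same
Total differences (Hamming distance): 4

4


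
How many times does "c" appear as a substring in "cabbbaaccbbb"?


Searching for "c" in "cabbbaaccbbb"
Scanning each position:
  Position 0: "c" => MATCH
  Position 1: "a" => no
  Position 2: "b" => no
  Position 3: "b" => no
  Position 4: "b" => no
  Position 5: "a" => no
  Position 6: "a" => no
  Position 7: "c" => MATCH
  Position 8: "c" => MATCH
  Position 9: "b" => no
  Position 10: "b" => no
  Position 11: "b" => no
Total occurrences: 3

3


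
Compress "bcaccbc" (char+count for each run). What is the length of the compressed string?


Input: bcaccbc
Runs:
  'b' x 1 => "b1"
  'c' x 1 => "c1"
  'a' x 1 => "a1"
  'c' x 2 => "c2"
  'b' x 1 => "b1"
  'c' x 1 => "c1"
Compressed: "b1c1a1c2b1c1"
Compressed length: 12

12


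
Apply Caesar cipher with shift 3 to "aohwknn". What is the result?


Caesar cipher: shift "aohwknn" by 3
  'a' (pos 0) + 3 = pos 3 = 'd'
  'o' (pos 14) + 3 = pos 17 = 'r'
  'h' (pos 7) + 3 = pos 10 = 'k'
  'w' (pos 22) + 3 = pos 25 = 'z'
  'k' (pos 10) + 3 = pos 13 = 'n'
  'n' (pos 13) + 3 = pos 16 = 'q'
  'n' (pos 13) + 3 = pos 16 = 'q'
Result: drkznqq

drkznqq


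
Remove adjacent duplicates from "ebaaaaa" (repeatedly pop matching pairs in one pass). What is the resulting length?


Input: ebaaaaa
Stack-based adjacent duplicate removal:
  Read 'e': push. Stack: e
  Read 'b': push. Stack: eb
  Read 'a': push. Stack: eba
  Read 'a': matches stack top 'a' => pop. Stack: eb
  Read 'a': push. Stack: eba
  Read 'a': matches stack top 'a' => pop. Stack: eb
  Read 'a': push. Stack: eba
Final stack: "eba" (length 3)

3


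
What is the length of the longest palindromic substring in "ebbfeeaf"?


Input: "ebbfeeaf"
Checking substrings for palindromes:
  [1:3] "bb" (len 2) => palindrome
  [4:6] "ee" (len 2) => palindrome
Longest palindromic substring: "bb" with length 2

2


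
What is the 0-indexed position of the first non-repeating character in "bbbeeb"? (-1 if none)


Input: bbbeeb
Character frequencies:
  'b': 4
  'e': 2
Scanning left to right for freq == 1:
  Position 0 ('b'): freq=4, skip
  Position 1 ('b'): freq=4, skip
  Position 2 ('b'): freq=4, skip
  Position 3 ('e'): freq=2, skip
  Position 4 ('e'): freq=2, skip
  Position 5 ('b'): freq=4, skip
  No unique character found => answer = -1

-1


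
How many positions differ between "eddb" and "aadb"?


Comparing "eddb" and "aadb" position by position:
  Position 0: 'e' vs 'a' => DIFFER
  Position 1: 'd' vs 'a' => DIFFER
  Position 2: 'd' vs 'd' => same
  Position 3: 'b' vs 'b' => same
Positions that differ: 2

2


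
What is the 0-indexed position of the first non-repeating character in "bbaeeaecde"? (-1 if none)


Input: bbaeeaecde
Character frequencies:
  'a': 2
  'b': 2
  'c': 1
  'd': 1
  'e': 4
Scanning left to right for freq == 1:
  Position 0 ('b'): freq=2, skip
  Position 1 ('b'): freq=2, skip
  Position 2 ('a'): freq=2, skip
  Position 3 ('e'): freq=4, skip
  Position 4 ('e'): freq=4, skip
  Position 5 ('a'): freq=2, skip
  Position 6 ('e'): freq=4, skip
  Position 7 ('c'): unique! => answer = 7

7


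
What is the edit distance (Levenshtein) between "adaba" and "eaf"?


Computing edit distance: "adaba" -> "eaf"
DP table:
           e    a    f
      0    1    2    3
  a   1    1    1    2
  d   2    2    2    2
  a   3    3    2    3
  b   4    4    3    3
  a   5    5    4    4
Edit distance = dp[5][3] = 4

4


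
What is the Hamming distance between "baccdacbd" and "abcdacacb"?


Comparing "baccdacbd" and "abcdacacb" position by position:
  Position 0: 'b' vs 'a' => differ
  Position 1: 'a' vs 'b' => differ
  Position 2: 'c' vs 'c' => same
  Position 3: 'c' vs 'd' => differ
  Position 4: 'd' vs 'a' => differ
  Position 5: 'a' vs 'c' => differ
  Position 6: 'c' vs 'a' => differ
  Position 7: 'b' vs 'c' => differ
  Position 8: 'd' vs 'b' => differ
Total differences (Hamming distance): 8

8


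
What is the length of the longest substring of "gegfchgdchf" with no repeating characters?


Input: "gegfchgdchf"
Sliding window (track last position of each char):
  Position 0 ('g'): window [0,0] length 1 -- new best
  Position 1 ('e'): window [0,1] length 2 -- new best
  Position 2 ('g'): repeat (last at 0), move window start to 1
  Position 2 ('g'): window [1,2] length 2
  Position 3 ('f'): window [1,3] length 3 -- new best
  Position 4 ('c'): window [1,4] length 4 -- new best
  Position 5 ('h'): window [1,5] length 5 -- new best
  Position 6 ('g'): repeat (last at 2), move window start to 3
  Position 6 ('g'): window [3,6] length 4
  Position 7 ('d'): window [3,7] length 5
  Position 8 ('c'): repeat (last at 4), move window start to 5
  Position 8 ('c'): window [5,8] length 4
  Position 9 ('h'): repeat (last at 5), move window start to 6
  Position 9 ('h'): window [6,9] length 4
  Position 10 ('f'): window [6,10] length 5
Longest substring with no repeats: "egfch" with length 5

5


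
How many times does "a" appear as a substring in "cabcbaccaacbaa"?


Searching for "a" in "cabcbaccaacbaa"
Scanning each position:
  Position 0: "c" => no
  Position 1: "a" => MATCH
  Position 2: "b" => no
  Position 3: "c" => no
  Position 4: "b" => no
  Position 5: "a" => MATCH
  Position 6: "c" => no
  Position 7: "c" => no
  Position 8: "a" => MATCH
  Position 9: "a" => MATCH
  Position 10: "c" => no
  Position 11: "b" => no
  Position 12: "a" => MATCH
  Position 13: "a" => MATCH
Total occurrences: 6

6


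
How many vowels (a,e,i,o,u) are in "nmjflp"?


Input: nmjflp
Checking each character:
  'n' at position 0: consonant
  'm' at position 1: consonant
  'j' at position 2: consonant
  'f' at position 3: consonant
  'l' at position 4: consonant
  'p' at position 5: consonant
Total vowels: 0

0


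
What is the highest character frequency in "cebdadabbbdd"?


Input: cebdadabbbdd
Character counts:
  'a': 2
  'b': 4
  'c': 1
  'd': 4
  'e': 1
Maximum frequency: 4

4


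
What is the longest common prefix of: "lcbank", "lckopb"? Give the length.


Words: lcbank, lckopb
  Position 0: all 'l' => match
  Position 1: all 'c' => match
  Position 2: ('b', 'k') => mismatch, stop
LCP = "lc" (length 2)

2


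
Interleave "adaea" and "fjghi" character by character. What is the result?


Interleaving "adaea" and "fjghi":
  Position 0: 'a' from first, 'f' from second => "af"
  Position 1: 'd' from first, 'j' from second => "dj"
  Position 2: 'a' from first, 'g' from second => "ag"
  Position 3: 'e' from first, 'h' from second => "eh"
  Position 4: 'a' from first, 'i' from second => "ai"
Result: afdjagehai

afdjagehai


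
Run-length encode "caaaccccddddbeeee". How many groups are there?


Input: caaaccccddddbeeee
Scanning for consecutive runs:
  Group 1: 'c' x 1 (positions 0-0)
  Group 2: 'a' x 3 (positions 1-3)
  Group 3: 'c' x 4 (positions 4-7)
  Group 4: 'd' x 4 (positions 8-11)
  Group 5: 'b' x 1 (positions 12-12)
  Group 6: 'e' x 4 (positions 13-16)
Total groups: 6

6


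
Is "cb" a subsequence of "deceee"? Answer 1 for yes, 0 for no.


Check if "cb" is a subsequence of "deceee"
Greedy scan:
  Position 0 ('d'): no match needed
  Position 1 ('e'): no match needed
  Position 2 ('c'): matches sub[0] = 'c'
  Position 3 ('e'): no match needed
  Position 4 ('e'): no match needed
  Position 5 ('e'): no match needed
Only matched 1/2 characters => not a subsequence

0


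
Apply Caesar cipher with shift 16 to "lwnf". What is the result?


Caesar cipher: shift "lwnf" by 16
  'l' (pos 11) + 16 = pos 1 = 'b'
  'w' (pos 22) + 16 = pos 12 = 'm'
  'n' (pos 13) + 16 = pos 3 = 'd'
  'f' (pos 5) + 16 = pos 21 = 'v'
Result: bmdv

bmdv


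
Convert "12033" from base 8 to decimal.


Input: "12033" in base 8
Positional expansion:
  Digit '1' (value 1) x 8^4 = 4096
  Digit '2' (value 2) x 8^3 = 1024
  Digit '0' (value 0) x 8^2 = 0
  Digit '3' (value 3) x 8^1 = 24
  Digit '3' (value 3) x 8^0 = 3
Sum = 5147

5147


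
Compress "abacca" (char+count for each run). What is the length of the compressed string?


Input: abacca
Runs:
  'a' x 1 => "a1"
  'b' x 1 => "b1"
  'a' x 1 => "a1"
  'c' x 2 => "c2"
  'a' x 1 => "a1"
Compressed: "a1b1a1c2a1"
Compressed length: 10

10


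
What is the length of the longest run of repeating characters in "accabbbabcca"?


Input: "accabbbabcca"
Scanning for longest run:
  Position 1 ('c'): new char, reset run to 1
  Position 2 ('c'): continues run of 'c', length=2
  Position 3 ('a'): new char, reset run to 1
  Position 4 ('b'): new char, reset run to 1
  Position 5 ('b'): continues run of 'b', length=2
  Position 6 ('b'): continues run of 'b', length=3
  Position 7 ('a'): new char, reset run to 1
  Position 8 ('b'): new char, reset run to 1
  Position 9 ('c'): new char, reset run to 1
  Position 10 ('c'): continues run of 'c', length=2
  Position 11 ('a'): new char, reset run to 1
Longest run: 'b' with length 3

3


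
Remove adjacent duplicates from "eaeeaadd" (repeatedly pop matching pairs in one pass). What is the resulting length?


Input: eaeeaadd
Stack-based adjacent duplicate removal:
  Read 'e': push. Stack: e
  Read 'a': push. Stack: ea
  Read 'e': push. Stack: eae
  Read 'e': matches stack top 'e' => pop. Stack: ea
  Read 'a': matches stack top 'a' => pop. Stack: e
  Read 'a': push. Stack: ea
  Read 'd': push. Stack: ead
  Read 'd': matches stack top 'd' => pop. Stack: ea
Final stack: "ea" (length 2)

2


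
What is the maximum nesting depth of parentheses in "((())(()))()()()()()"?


Input: "((())(()))()()()()()"
Tracking depth:
  Position 0 '(': depth becomes 1
  Position 1 '(': depth becomes 2
  Position 2 '(': depth becomes 3
  Position 3 ')': depth becomes 2
  Position 4 ')': depth becomes 1
  Position 5 '(': depth becomes 2
  Position 6 '(': depth becomes 3
  Position 7 ')': depth becomes 2
  Position 8 ')': depth becomes 1
  Position 9 ')': depth becomes 0
  Position 10 '(': depth becomes 1
  Position 11 ')': depth becomes 0
  Position 12 '(': depth becomes 1
  Position 13 ')': depth becomes 0
  Position 14 '(': depth becomes 1
  Position 15 ')': depth becomes 0
  Position 16 '(': depth becomes 1
  Position 17 ')': depth becomes 0
  Position 18 '(': depth becomes 1
  Position 19 ')': depth becomes 0
Maximum depth reached: 3

3


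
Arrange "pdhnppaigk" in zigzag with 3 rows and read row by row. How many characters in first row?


Zigzag "pdhnppaigk" into 3 rows:
Placing characters:
  'p' => row 0
  'd' => row 1
  'h' => row 2
  'n' => row 1
  'p' => row 0
  'p' => row 1
  'a' => row 2
  'i' => row 1
  'g' => row 0
  'k' => row 1
Rows:
  Row 0: "ppg"
  Row 1: "dnpik"
  Row 2: "ha"
First row length: 3

3


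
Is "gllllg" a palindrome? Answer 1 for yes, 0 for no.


Input: gllllg
Reversed: gllllg
  Compare pos 0 ('g') with pos 5 ('g'): match
  Compare pos 1 ('l') with pos 4 ('l'): match
  Compare pos 2 ('l') with pos 3 ('l'): match
Result: palindrome

1


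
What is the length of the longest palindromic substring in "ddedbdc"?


Input: "ddedbdc"
Checking substrings for palindromes:
  [1:4] "ded" (len 3) => palindrome
  [3:6] "dbd" (len 3) => palindrome
  [0:2] "dd" (len 2) => palindrome
Longest palindromic substring: "ded" with length 3

3


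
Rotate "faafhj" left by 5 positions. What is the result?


Input: "faafhj", rotate left by 5
First 5 characters: "faafh"
Remaining characters: "j"
Concatenate remaining + first: "j" + "faafh" = "jfaafh"

jfaafh


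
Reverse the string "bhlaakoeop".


Input: bhlaakoeop
Reading characters right to left:
  Position 9: 'p'
  Position 8: 'o'
  Position 7: 'e'
  Position 6: 'o'
  Position 5: 'k'
  Position 4: 'a'
  Position 3: 'a'
  Position 2: 'l'
  Position 1: 'h'
  Position 0: 'b'
Reversed: poeokaalhb

poeokaalhb


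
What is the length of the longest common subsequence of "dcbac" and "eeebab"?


LCS of "dcbac" and "eeebab"
DP table:
           e    e    e    b    a    b
      0    0    0    0    0    0    0
  d   0    0    0    0    0    0    0
  c   0    0    0    0    0    0    0
  b   0    0    0    0    1    1    1
  a   0    0    0    0    1    2    2
  c   0    0    0    0    1    2    2
LCS length = dp[5][6] = 2

2


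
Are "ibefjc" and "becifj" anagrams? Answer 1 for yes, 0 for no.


Strings: "ibefjc", "becifj"
Sorted first:  bcefij
Sorted second: bcefij
Sorted forms match => anagrams

1


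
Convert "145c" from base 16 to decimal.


Input: "145c" in base 16
Positional expansion:
  Digit '1' (value 1) x 16^3 = 4096
  Digit '4' (value 4) x 16^2 = 1024
  Digit '5' (value 5) x 16^1 = 80
  Digit 'c' (value 12) x 16^0 = 12
Sum = 5212

5212


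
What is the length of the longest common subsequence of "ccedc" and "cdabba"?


LCS of "ccedc" and "cdabba"
DP table:
           c    d    a    b    b    a
      0    0    0    0    0    0    0
  c   0    1    1    1    1    1    1
  c   0    1    1    1    1    1    1
  e   0    1    1    1    1    1    1
  d   0    1    2    2    2    2    2
  c   0    1    2    2    2    2    2
LCS length = dp[5][6] = 2

2


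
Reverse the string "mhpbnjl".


Input: mhpbnjl
Reading characters right to left:
  Position 6: 'l'
  Position 5: 'j'
  Position 4: 'n'
  Position 3: 'b'
  Position 2: 'p'
  Position 1: 'h'
  Position 0: 'm'
Reversed: ljnbphm

ljnbphm


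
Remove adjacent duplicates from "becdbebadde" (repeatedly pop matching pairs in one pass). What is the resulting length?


Input: becdbebadde
Stack-based adjacent duplicate removal:
  Read 'b': push. Stack: b
  Read 'e': push. Stack: be
  Read 'c': push. Stack: bec
  Read 'd': push. Stack: becd
  Read 'b': push. Stack: becdb
  Read 'e': push. Stack: becdbe
  Read 'b': push. Stack: becdbeb
  Read 'a': push. Stack: becdbeba
  Read 'd': push. Stack: becdbebad
  Read 'd': matches stack top 'd' => pop. Stack: becdbeba
  Read 'e': push. Stack: becdbebae
Final stack: "becdbebae" (length 9)

9


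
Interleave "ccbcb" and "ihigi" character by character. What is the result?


Interleaving "ccbcb" and "ihigi":
  Position 0: 'c' from first, 'i' from second => "ci"
  Position 1: 'c' from first, 'h' from second => "ch"
  Position 2: 'b' from first, 'i' from second => "bi"
  Position 3: 'c' from first, 'g' from second => "cg"
  Position 4: 'b' from first, 'i' from second => "bi"
Result: cichbicgbi

cichbicgbi


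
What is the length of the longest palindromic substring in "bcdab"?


Input: "bcdab"
Checking substrings for palindromes:
  No multi-char palindromic substrings found
Longest palindromic substring: "b" with length 1

1


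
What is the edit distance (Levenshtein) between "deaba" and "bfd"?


Computing edit distance: "deaba" -> "bfd"
DP table:
           b    f    d
      0    1    2    3
  d   1    1    2    2
  e   2    2    2    3
  a   3    3    3    3
  b   4    3    4    4
  a   5    4    4    5
Edit distance = dp[5][3] = 5

5


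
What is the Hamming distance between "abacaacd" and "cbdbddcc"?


Comparing "abacaacd" and "cbdbddcc" position by position:
  Position 0: 'a' vs 'c' => differ
  Position 1: 'b' vs 'b' => same
  Position 2: 'a' vs 'd' => differ
  Position 3: 'c' vs 'b' => differ
  Position 4: 'a' vs 'd' => differ
  Position 5: 'a' vs 'd' => differ
  Position 6: 'c' vs 'c' => same
  Position 7: 'd' vs 'c' => differ
Total differences (Hamming distance): 6

6


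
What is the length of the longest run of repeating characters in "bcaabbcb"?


Input: "bcaabbcb"
Scanning for longest run:
  Position 1 ('c'): new char, reset run to 1
  Position 2 ('a'): new char, reset run to 1
  Position 3 ('a'): continues run of 'a', length=2
  Position 4 ('b'): new char, reset run to 1
  Position 5 ('b'): continues run of 'b', length=2
  Position 6 ('c'): new char, reset run to 1
  Position 7 ('b'): new char, reset run to 1
Longest run: 'a' with length 2

2


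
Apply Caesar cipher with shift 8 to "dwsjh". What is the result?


Caesar cipher: shift "dwsjh" by 8
  'd' (pos 3) + 8 = pos 11 = 'l'
  'w' (pos 22) + 8 = pos 4 = 'e'
  's' (pos 18) + 8 = pos 0 = 'a'
  'j' (pos 9) + 8 = pos 17 = 'r'
  'h' (pos 7) + 8 = pos 15 = 'p'
Result: learp

learp


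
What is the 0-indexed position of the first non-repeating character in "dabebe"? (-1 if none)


Input: dabebe
Character frequencies:
  'a': 1
  'b': 2
  'd': 1
  'e': 2
Scanning left to right for freq == 1:
  Position 0 ('d'): unique! => answer = 0

0


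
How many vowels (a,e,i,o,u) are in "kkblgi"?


Input: kkblgi
Checking each character:
  'k' at position 0: consonant
  'k' at position 1: consonant
  'b' at position 2: consonant
  'l' at position 3: consonant
  'g' at position 4: consonant
  'i' at position 5: vowel (running total: 1)
Total vowels: 1

1


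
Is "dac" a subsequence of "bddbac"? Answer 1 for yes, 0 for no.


Check if "dac" is a subsequence of "bddbac"
Greedy scan:
  Position 0 ('b'): no match needed
  Position 1 ('d'): matches sub[0] = 'd'
  Position 2 ('d'): no match needed
  Position 3 ('b'): no match needed
  Position 4 ('a'): matches sub[1] = 'a'
  Position 5 ('c'): matches sub[2] = 'c'
All 3 characters matched => is a subsequence

1


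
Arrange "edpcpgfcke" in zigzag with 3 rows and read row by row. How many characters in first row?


Zigzag "edpcpgfcke" into 3 rows:
Placing characters:
  'e' => row 0
  'd' => row 1
  'p' => row 2
  'c' => row 1
  'p' => row 0
  'g' => row 1
  'f' => row 2
  'c' => row 1
  'k' => row 0
  'e' => row 1
Rows:
  Row 0: "epk"
  Row 1: "dcgce"
  Row 2: "pf"
First row length: 3

3


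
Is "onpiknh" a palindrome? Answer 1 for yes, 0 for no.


Input: onpiknh
Reversed: hnkipno
  Compare pos 0 ('o') with pos 6 ('h'): MISMATCH
  Compare pos 1 ('n') with pos 5 ('n'): match
  Compare pos 2 ('p') with pos 4 ('k'): MISMATCH
Result: not a palindrome

0


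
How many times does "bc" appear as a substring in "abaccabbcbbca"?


Searching for "bc" in "abaccabbcbbca"
Scanning each position:
  Position 0: "ab" => no
  Position 1: "ba" => no
  Position 2: "ac" => no
  Position 3: "cc" => no
  Position 4: "ca" => no
  Position 5: "ab" => no
  Position 6: "bb" => no
  Position 7: "bc" => MATCH
  Position 8: "cb" => no
  Position 9: "bb" => no
  Position 10: "bc" => MATCH
  Position 11: "ca" => no
Total occurrences: 2

2


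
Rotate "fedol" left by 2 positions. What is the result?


Input: "fedol", rotate left by 2
First 2 characters: "fe"
Remaining characters: "dol"
Concatenate remaining + first: "dol" + "fe" = "dolfe"

dolfe


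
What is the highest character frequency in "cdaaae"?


Input: cdaaae
Character counts:
  'a': 3
  'c': 1
  'd': 1
  'e': 1
Maximum frequency: 3

3


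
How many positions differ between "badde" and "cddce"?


Comparing "badde" and "cddce" position by position:
  Position 0: 'b' vs 'c' => DIFFER
  Position 1: 'a' vs 'd' => DIFFER
  Position 2: 'd' vs 'd' => same
  Position 3: 'd' vs 'c' => DIFFER
  Position 4: 'e' vs 'e' => same
Positions that differ: 3

3


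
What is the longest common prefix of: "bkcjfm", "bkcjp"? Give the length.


Words: bkcjfm, bkcjp
  Position 0: all 'b' => match
  Position 1: all 'k' => match
  Position 2: all 'c' => match
  Position 3: all 'j' => match
  Position 4: ('f', 'p') => mismatch, stop
LCP = "bkcj" (length 4)

4


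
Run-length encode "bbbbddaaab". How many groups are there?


Input: bbbbddaaab
Scanning for consecutive runs:
  Group 1: 'b' x 4 (positions 0-3)
  Group 2: 'd' x 2 (positions 4-5)
  Group 3: 'a' x 3 (positions 6-8)
  Group 4: 'b' x 1 (positions 9-9)
Total groups: 4

4


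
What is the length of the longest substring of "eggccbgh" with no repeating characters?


Input: "eggccbgh"
Sliding window (track last position of each char):
  Position 0 ('e'): window [0,0] length 1 -- new best
  Position 1 ('g'): window [0,1] length 2 -- new best
  Position 2 ('g'): repeat (last at 1), move window start to 2
  Position 2 ('g'): window [2,2] length 1
  Position 3 ('c'): window [2,3] length 2
  Position 4 ('c'): repeat (last at 3), move window start to 4
  Position 4 ('c'): window [4,4] length 1
  Position 5 ('b'): window [4,5] length 2
  Position 6 ('g'): window [4,6] length 3 -- new best
  Position 7 ('h'): window [4,7] length 4 -- new best
Longest substring with no repeats: "cbgh" with length 4

4


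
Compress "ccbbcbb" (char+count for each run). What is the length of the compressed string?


Input: ccbbcbb
Runs:
  'c' x 2 => "c2"
  'b' x 2 => "b2"
  'c' x 1 => "c1"
  'b' x 2 => "b2"
Compressed: "c2b2c1b2"
Compressed length: 8

8


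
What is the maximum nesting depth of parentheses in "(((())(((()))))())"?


Input: "(((())(((()))))())"
Tracking depth:
  Position 0 '(': depth becomes 1
  Position 1 '(': depth becomes 2
  Position 2 '(': depth becomes 3
  Position 3 '(': depth becomes 4
  Position 4 ')': depth becomes 3
  Position 5 ')': depth becomes 2
  Position 6 '(': depth becomes 3
  Position 7 '(': depth becomes 4
  Position 8 '(': depth becomes 5
  Position 9 '(': depth becomes 6
  Position 10 ')': depth becomes 5
  Position 11 ')': depth becomes 4
  Position 12 ')': depth becomes 3
  Position 13 ')': depth becomes 2
  Position 14 ')': depth becomes 1
  Position 15 '(': depth becomes 2
  Position 16 ')': depth becomes 1
  Position 17 ')': depth becomes 0
Maximum depth reached: 6

6


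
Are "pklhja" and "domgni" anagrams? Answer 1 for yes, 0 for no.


Strings: "pklhja", "domgni"
Sorted first:  ahjklp
Sorted second: dgimno
Differ at position 0: 'a' vs 'd' => not anagrams

0


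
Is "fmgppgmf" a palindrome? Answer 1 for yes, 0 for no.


Input: fmgppgmf
Reversed: fmgppgmf
  Compare pos 0 ('f') with pos 7 ('f'): match
  Compare pos 1 ('m') with pos 6 ('m'): match
  Compare pos 2 ('g') with pos 5 ('g'): match
  Compare pos 3 ('p') with pos 4 ('p'): match
Result: palindrome

1


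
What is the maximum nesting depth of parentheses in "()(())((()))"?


Input: "()(())((()))"
Tracking depth:
  Position 0 '(': depth becomes 1
  Position 1 ')': depth becomes 0
  Position 2 '(': depth becomes 1
  Position 3 '(': depth becomes 2
  Position 4 ')': depth becomes 1
  Position 5 ')': depth becomes 0
  Position 6 '(': depth becomes 1
  Position 7 '(': depth becomes 2
  Position 8 '(': depth becomes 3
  Position 9 ')': depth becomes 2
  Position 10 ')': depth becomes 1
  Position 11 ')': depth becomes 0
Maximum depth reached: 3

3


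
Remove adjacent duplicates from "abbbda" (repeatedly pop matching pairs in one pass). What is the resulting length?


Input: abbbda
Stack-based adjacent duplicate removal:
  Read 'a': push. Stack: a
  Read 'b': push. Stack: ab
  Read 'b': matches stack top 'b' => pop. Stack: a
  Read 'b': push. Stack: ab
  Read 'd': push. Stack: abd
  Read 'a': push. Stack: abda
Final stack: "abda" (length 4)

4


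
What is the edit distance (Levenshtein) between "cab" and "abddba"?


Computing edit distance: "cab" -> "abddba"
DP table:
           a    b    d    d    b    a
      0    1    2    3    4    5    6
  c   1    1    2    3    4    5    6
  a   2    1    2    3    4    5    5
  b   3    2    1    2    3    4    5
Edit distance = dp[3][6] = 5

5


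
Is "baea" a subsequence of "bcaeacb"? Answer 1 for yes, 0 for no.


Check if "baea" is a subsequence of "bcaeacb"
Greedy scan:
  Position 0 ('b'): matches sub[0] = 'b'
  Position 1 ('c'): no match needed
  Position 2 ('a'): matches sub[1] = 'a'
  Position 3 ('e'): matches sub[2] = 'e'
  Position 4 ('a'): matches sub[3] = 'a'
  Position 5 ('c'): no match needed
  Position 6 ('b'): no match needed
All 4 characters matched => is a subsequence

1


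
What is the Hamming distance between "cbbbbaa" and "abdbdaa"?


Comparing "cbbbbaa" and "abdbdaa" position by position:
  Position 0: 'c' vs 'a' => differ
  Position 1: 'b' vs 'b' => same
  Position 2: 'b' vs 'd' => differ
  Position 3: 'b' vs 'b' => same
  Position 4: 'b' vs 'd' => differ
  Position 5: 'a' vs 'a' => same
  Position 6: 'a' vs 'a' => same
Total differences (Hamming distance): 3

3


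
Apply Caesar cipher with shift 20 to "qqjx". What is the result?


Caesar cipher: shift "qqjx" by 20
  'q' (pos 16) + 20 = pos 10 = 'k'
  'q' (pos 16) + 20 = pos 10 = 'k'
  'j' (pos 9) + 20 = pos 3 = 'd'
  'x' (pos 23) + 20 = pos 17 = 'r'
Result: kkdr

kkdr


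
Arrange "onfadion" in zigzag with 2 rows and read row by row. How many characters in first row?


Zigzag "onfadion" into 2 rows:
Placing characters:
  'o' => row 0
  'n' => row 1
  'f' => row 0
  'a' => row 1
  'd' => row 0
  'i' => row 1
  'o' => row 0
  'n' => row 1
Rows:
  Row 0: "ofdo"
  Row 1: "nain"
First row length: 4

4


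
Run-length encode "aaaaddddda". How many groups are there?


Input: aaaaddddda
Scanning for consecutive runs:
  Group 1: 'a' x 4 (positions 0-3)
  Group 2: 'd' x 5 (positions 4-8)
  Group 3: 'a' x 1 (positions 9-9)
Total groups: 3

3


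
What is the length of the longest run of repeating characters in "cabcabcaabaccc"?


Input: "cabcabcaabaccc"
Scanning for longest run:
  Position 1 ('a'): new char, reset run to 1
  Position 2 ('b'): new char, reset run to 1
  Position 3 ('c'): new char, reset run to 1
  Position 4 ('a'): new char, reset run to 1
  Position 5 ('b'): new char, reset run to 1
  Position 6 ('c'): new char, reset run to 1
  Position 7 ('a'): new char, reset run to 1
  Position 8 ('a'): continues run of 'a', length=2
  Position 9 ('b'): new char, reset run to 1
  Position 10 ('a'): new char, reset run to 1
  Position 11 ('c'): new char, reset run to 1
  Position 12 ('c'): continues run of 'c', length=2
  Position 13 ('c'): continues run of 'c', length=3
Longest run: 'c' with length 3

3


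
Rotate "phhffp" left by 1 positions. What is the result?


Input: "phhffp", rotate left by 1
First 1 characters: "p"
Remaining characters: "hhffp"
Concatenate remaining + first: "hhffp" + "p" = "hhffpp"

hhffpp


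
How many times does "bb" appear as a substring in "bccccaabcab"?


Searching for "bb" in "bccccaabcab"
Scanning each position:
  Position 0: "bc" => no
  Position 1: "cc" => no
  Position 2: "cc" => no
  Position 3: "cc" => no
  Position 4: "ca" => no
  Position 5: "aa" => no
  Position 6: "ab" => no
  Position 7: "bc" => no
  Position 8: "ca" => no
  Position 9: "ab" => no
Total occurrences: 0

0


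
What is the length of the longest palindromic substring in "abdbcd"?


Input: "abdbcd"
Checking substrings for palindromes:
  [1:4] "bdb" (len 3) => palindrome
Longest palindromic substring: "bdb" with length 3

3


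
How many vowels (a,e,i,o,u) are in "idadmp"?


Input: idadmp
Checking each character:
  'i' at position 0: vowel (running total: 1)
  'd' at position 1: consonant
  'a' at position 2: vowel (running total: 2)
  'd' at position 3: consonant
  'm' at position 4: consonant
  'p' at position 5: consonant
Total vowels: 2

2


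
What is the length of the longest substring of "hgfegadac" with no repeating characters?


Input: "hgfegadac"
Sliding window (track last position of each char):
  Position 0 ('h'): window [0,0] length 1 -- new best
  Position 1 ('g'): window [0,1] length 2 -- new best
  Position 2 ('f'): window [0,2] length 3 -- new best
  Position 3 ('e'): window [0,3] length 4 -- new best
  Position 4 ('g'): repeat (last at 1), move window start to 2
  Position 4 ('g'): window [2,4] length 3
  Position 5 ('a'): window [2,5] length 4
  Position 6 ('d'): window [2,6] length 5 -- new best
  Position 7 ('a'): repeat (last at 5), move window start to 6
  Position 7 ('a'): window [6,7] length 2
  Position 8 ('c'): window [6,8] length 3
Longest substring with no repeats: "fegad" with length 5

5


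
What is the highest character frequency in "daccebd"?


Input: daccebd
Character counts:
  'a': 1
  'b': 1
  'c': 2
  'd': 2
  'e': 1
Maximum frequency: 2

2


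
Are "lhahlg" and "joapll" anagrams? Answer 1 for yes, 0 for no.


Strings: "lhahlg", "joapll"
Sorted first:  aghhll
Sorted second: ajllop
Differ at position 1: 'g' vs 'j' => not anagrams

0


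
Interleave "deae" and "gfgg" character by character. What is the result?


Interleaving "deae" and "gfgg":
  Position 0: 'd' from first, 'g' from second => "dg"
  Position 1: 'e' from first, 'f' from second => "ef"
  Position 2: 'a' from first, 'g' from second => "ag"
  Position 3: 'e' from first, 'g' from second => "eg"
Result: dgefageg

dgefageg


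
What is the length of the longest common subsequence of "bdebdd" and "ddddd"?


LCS of "bdebdd" and "ddddd"
DP table:
           d    d    d    d    d
      0    0    0    0    0    0
  b   0    0    0    0    0    0
  d   0    1    1    1    1    1
  e   0    1    1    1    1    1
  b   0    1    1    1    1    1
  d   0    1    2    2    2    2
  d   0    1    2    3    3    3
LCS length = dp[6][5] = 3

3


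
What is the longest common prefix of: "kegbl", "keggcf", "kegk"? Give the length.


Words: kegbl, keggcf, kegk
  Position 0: all 'k' => match
  Position 1: all 'e' => match
  Position 2: all 'g' => match
  Position 3: ('b', 'g', 'k') => mismatch, stop
LCP = "keg" (length 3)

3


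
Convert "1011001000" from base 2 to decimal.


Input: "1011001000" in base 2
Positional expansion:
  Digit '1' (value 1) x 2^9 = 512
  Digit '0' (value 0) x 2^8 = 0
  Digit '1' (value 1) x 2^7 = 128
  Digit '1' (value 1) x 2^6 = 64
  Digit '0' (value 0) x 2^5 = 0
  Digit '0' (value 0) x 2^4 = 0
  Digit '1' (value 1) x 2^3 = 8
  Digit '0' (value 0) x 2^2 = 0
  Digit '0' (value 0) x 2^1 = 0
  Digit '0' (value 0) x 2^0 = 0
Sum = 712

712


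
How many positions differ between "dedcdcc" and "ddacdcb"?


Comparing "dedcdcc" and "ddacdcb" position by position:
  Position 0: 'd' vs 'd' => same
  Position 1: 'e' vs 'd' => DIFFER
  Position 2: 'd' vs 'a' => DIFFER
  Position 3: 'c' vs 'c' => same
  Position 4: 'd' vs 'd' => same
  Position 5: 'c' vs 'c' => same
  Position 6: 'c' vs 'b' => DIFFER
Positions that differ: 3

3


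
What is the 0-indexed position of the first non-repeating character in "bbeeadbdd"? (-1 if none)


Input: bbeeadbdd
Character frequencies:
  'a': 1
  'b': 3
  'd': 3
  'e': 2
Scanning left to right for freq == 1:
  Position 0 ('b'): freq=3, skip
  Position 1 ('b'): freq=3, skip
  Position 2 ('e'): freq=2, skip
  Position 3 ('e'): freq=2, skip
  Position 4 ('a'): unique! => answer = 4

4


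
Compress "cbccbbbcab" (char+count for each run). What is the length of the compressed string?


Input: cbccbbbcab
Runs:
  'c' x 1 => "c1"
  'b' x 1 => "b1"
  'c' x 2 => "c2"
  'b' x 3 => "b3"
  'c' x 1 => "c1"
  'a' x 1 => "a1"
  'b' x 1 => "b1"
Compressed: "c1b1c2b3c1a1b1"
Compressed length: 14

14


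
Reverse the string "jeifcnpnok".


Input: jeifcnpnok
Reading characters right to left:
  Position 9: 'k'
  Position 8: 'o'
  Position 7: 'n'
  Position 6: 'p'
  Position 5: 'n'
  Position 4: 'c'
  Position 3: 'f'
  Position 2: 'i'
  Position 1: 'e'
  Position 0: 'j'
Reversed: konpncfiej

konpncfiej


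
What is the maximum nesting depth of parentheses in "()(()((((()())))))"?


Input: "()(()((((()())))))"
Tracking depth:
  Position 0 '(': depth becomes 1
  Position 1 ')': depth becomes 0
  Position 2 '(': depth becomes 1
  Position 3 '(': depth becomes 2
  Position 4 ')': depth becomes 1
  Position 5 '(': depth becomes 2
  Position 6 '(': depth becomes 3
  Position 7 '(': depth becomes 4
  Position 8 '(': depth becomes 5
  Position 9 '(': depth becomes 6
  Position 10 ')': depth becomes 5
  Position 11 '(': depth becomes 6
  Position 12 ')': depth becomes 5
  Position 13 ')': depth becomes 4
  Position 14 ')': depth becomes 3
  Position 15 ')': depth becomes 2
  Position 16 ')': depth becomes 1
  Position 17 ')': depth becomes 0
Maximum depth reached: 6

6
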